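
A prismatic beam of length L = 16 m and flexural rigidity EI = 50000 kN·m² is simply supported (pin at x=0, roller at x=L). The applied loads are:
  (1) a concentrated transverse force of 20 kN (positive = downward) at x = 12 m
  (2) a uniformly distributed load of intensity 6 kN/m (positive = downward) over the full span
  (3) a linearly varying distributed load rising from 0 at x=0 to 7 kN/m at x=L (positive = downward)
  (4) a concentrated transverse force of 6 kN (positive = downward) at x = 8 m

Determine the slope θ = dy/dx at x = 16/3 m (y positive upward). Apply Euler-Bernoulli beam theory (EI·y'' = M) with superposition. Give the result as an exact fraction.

θ(16/3) = -149147/7593750 rad

Load 1 — point force P=20 kN at a=12 m (b=L-a=4):
  θ_1 = -Pb(L²-b²-3x²)/(6LEI)  [x≤a] = -20·4·(16²-4²-3·(16/3)²)/(6·16·50000) = -29/11250 rad
Load 2 — uniform load w=6 kN/m over full span:
  θ_2 = -w(L³-6Lx²+4x³)/(24EI) = -6·(16³-6·16·(16/3)²+4·(16/3)³)/(24·50000) = -832/84375 rad
Load 3 — triangular load w₀=7 kN/m (0→w₀ over full span):
  θ_3 = -w₀(7L⁴-30L²x²+15x⁴)/(360LEI) = -7·(7·16⁴-30·16²·(16/3)²+15·(16/3)⁴)/(360·16·50000) = -23296/3796875 rad
Load 4 — point force P=6 kN at a=8 m (b=L-a=8):
  θ_4 = -Pb(L²-b²-3x²)/(6LEI)  [x≤a] = -6·8·(16²-8²-3·(16/3)²)/(6·16·50000) = -2/1875 rad
Superposition: θ = Σ θ_i = -149147/7593750 rad ≈ -0.019641 rad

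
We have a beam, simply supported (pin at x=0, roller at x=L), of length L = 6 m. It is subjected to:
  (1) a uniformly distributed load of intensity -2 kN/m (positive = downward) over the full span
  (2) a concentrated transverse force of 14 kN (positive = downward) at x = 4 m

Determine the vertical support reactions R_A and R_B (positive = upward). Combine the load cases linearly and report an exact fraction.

Load 1 — uniform load w=-2 kN/m over full span:
  R_A = wL/2 = (-2)·6/2 = -6 kN
  R_B = wL/2 = (-2)·6/2 = -6 kN
Load 2 — point force P=14 kN at a=4 m (b=L-a=2):
  R_A = Pb/L = 14·2/6 = 14/3 kN
  R_B = Pa/L = 14·4/6 = 28/3 kN
Superposition: R_A = -4/3 kN, R_B = 10/3 kN

R_A = -4/3 kN, R_B = 10/3 kN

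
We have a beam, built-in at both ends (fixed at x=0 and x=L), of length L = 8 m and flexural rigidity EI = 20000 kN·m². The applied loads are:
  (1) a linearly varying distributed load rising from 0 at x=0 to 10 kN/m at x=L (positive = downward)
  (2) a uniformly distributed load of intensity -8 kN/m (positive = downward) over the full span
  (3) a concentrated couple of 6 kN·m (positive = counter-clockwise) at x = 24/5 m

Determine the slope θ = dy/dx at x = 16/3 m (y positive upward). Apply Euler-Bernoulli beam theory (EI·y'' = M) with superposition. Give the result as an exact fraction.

θ(16/3) = -3271/7593750 rad

Load 1 — triangular load w₀=10 kN/m (0→w₀ over full span):
  θ_1 = -w₀(2x(L-x)(L-2x)(x+2L)+x²(L-x)²)/(120LEI) = -10·(2·(16/3)·(8-(16/3))·(8-2·(16/3))·((16/3)+2·8)+(16/3)²·(8-(16/3))²)/(120·8·20000) = 112/151875 rad
Load 2 — uniform load w=-8 kN/m over full span:
  θ_2 = -wx(L-x)(L-2x)/(12EI) = -(-8)·(16/3)·(8-(16/3))·(8-2·(16/3))/(12·20000) = -64/50625 rad
Load 3 — applied couple M₀=6 kN·m at a=24/5 m (b=L-a=16/5):
  θ_3 = (R_Ax²/2 - M_Ax - M₀(x-a))/EI  [x>a] with R_A=27/25, M_A=48/25 = ((27/25)·(16/3)²/2 - (48/25)·(16/3) - 6·((16/3)-(24/5)))/20000 = 3/31250 rad
Superposition: θ = Σ θ_i = -3271/7593750 rad ≈ -0.000431 rad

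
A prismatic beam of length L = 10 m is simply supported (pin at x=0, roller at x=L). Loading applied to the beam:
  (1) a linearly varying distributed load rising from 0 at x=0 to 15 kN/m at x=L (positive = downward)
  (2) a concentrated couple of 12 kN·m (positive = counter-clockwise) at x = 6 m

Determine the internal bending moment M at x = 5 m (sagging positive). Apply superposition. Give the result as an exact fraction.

M(5) = 399/4 kN·m

Load 1 — triangular load w₀=15 kN/m (0→w₀ over full span):
  M_1 = w₀Lx/6 - w₀x³/(6L) = 15·10·5/6 - 15·5³/(6·10) = 375/4 kN·m
Load 2 — applied couple M₀=12 kN·m at a=6 m (b=L-a=4):
  M_2 = M₀x/L  [x≤a] = 12·5/10 = 6 kN·m
Superposition: M = Σ M_i = 399/4 kN·m ≈ 99.750000 kN·m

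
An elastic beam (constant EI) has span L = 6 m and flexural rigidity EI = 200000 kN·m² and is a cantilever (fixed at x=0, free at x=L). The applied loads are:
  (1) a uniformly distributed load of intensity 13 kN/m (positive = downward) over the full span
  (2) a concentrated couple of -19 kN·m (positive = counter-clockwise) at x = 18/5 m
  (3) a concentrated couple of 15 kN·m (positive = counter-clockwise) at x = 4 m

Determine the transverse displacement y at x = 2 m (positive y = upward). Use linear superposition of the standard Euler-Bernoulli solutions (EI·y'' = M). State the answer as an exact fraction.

Load 1 — uniform load w=13 kN/m over full span:
  y_1 = -wx²(x²-4Lx+6L²)/(24EI) = -13·2²·(2²-4·6·2+6·6²)/(24·200000) = -559/300000 m
Load 2 — applied couple M₀=-19 kN·m at a=18/5 m (b=L-a=12/5):
  y_2 = M₀x²/(2EI)  [x≤a] = (-19)·2²/(2·200000) = -19/100000 m
Load 3 — applied couple M₀=15 kN·m at a=4 m (b=L-a=2):
  y_3 = M₀x²/(2EI)  [x≤a] = 15·2²/(2·200000) = 3/20000 m
Superposition: y = Σ y_i = -571/300000 m ≈ -0.001903 m

y(2) = -571/300000 m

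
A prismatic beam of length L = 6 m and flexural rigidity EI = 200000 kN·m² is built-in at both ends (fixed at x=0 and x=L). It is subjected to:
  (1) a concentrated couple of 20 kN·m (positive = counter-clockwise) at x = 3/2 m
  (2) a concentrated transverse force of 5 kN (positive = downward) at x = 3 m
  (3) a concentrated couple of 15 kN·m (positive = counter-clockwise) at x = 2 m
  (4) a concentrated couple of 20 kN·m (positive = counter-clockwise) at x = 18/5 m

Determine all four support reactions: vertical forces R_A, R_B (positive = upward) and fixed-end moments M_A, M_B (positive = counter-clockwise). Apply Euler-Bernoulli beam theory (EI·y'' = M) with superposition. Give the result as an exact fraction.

R_A = 863/60 kN, M_A = 32/5 kN·m, R_B = -563/60 kN, M_B = 99/10 kN·m

Load 1 — applied couple M₀=20 kN·m at a=3/2 m (b=L-a=9/2):
  R_A = 6M₀ab/L³ = 6·20·(3/2)·(9/2)/6³ = 15/4 kN
  M_A = M₀b(2a-b)/L² = 20·(9/2)·(2·(3/2)-(9/2))/6² = -15/4 kN·m
  R_B = -6M₀ab/L³ = -6·20·(3/2)·(9/2)/6³ = -15/4 kN
  M_B = M₀a(2b-a)/L² = 20·(3/2)·(2·(9/2)-(3/2))/6² = 25/4 kN·m
Load 2 — point force P=5 kN at a=3 m (b=L-a=3):
  R_A = Pb²(3a+b)/L³ = 5·3²·(3·3+3)/6³ = 5/2 kN
  M_A = Pab²/L² = 5·3·3²/6² = 15/4 kN·m
  R_B = Pa²(a+3b)/L³ = 5·3²·(3+3·3)/6³ = 5/2 kN
  M_B = -Pa²b/L² = -5·3²·3/6² = -15/4 kN·m
Load 3 — applied couple M₀=15 kN·m at a=2 m (b=L-a=4):
  R_A = 6M₀ab/L³ = 6·15·2·4/6³ = 10/3 kN
  M_A = M₀b(2a-b)/L² = 15·4·(2·2-4)/6² = 0 kN·m
  R_B = -6M₀ab/L³ = -6·15·2·4/6³ = -10/3 kN
  M_B = M₀a(2b-a)/L² = 15·2·(2·4-2)/6² = 5 kN·m
Load 4 — applied couple M₀=20 kN·m at a=18/5 m (b=L-a=12/5):
  R_A = 6M₀ab/L³ = 6·20·(18/5)·(12/5)/6³ = 24/5 kN
  M_A = M₀b(2a-b)/L² = 20·(12/5)·(2·(18/5)-(12/5))/6² = 32/5 kN·m
  R_B = -6M₀ab/L³ = -6·20·(18/5)·(12/5)/6³ = -24/5 kN
  M_B = M₀a(2b-a)/L² = 20·(18/5)·(2·(12/5)-(18/5))/6² = 12/5 kN·m
Superposition: R_A = 863/60 kN, M_A = 32/5 kN·m, R_B = -563/60 kN, M_B = 99/10 kN·m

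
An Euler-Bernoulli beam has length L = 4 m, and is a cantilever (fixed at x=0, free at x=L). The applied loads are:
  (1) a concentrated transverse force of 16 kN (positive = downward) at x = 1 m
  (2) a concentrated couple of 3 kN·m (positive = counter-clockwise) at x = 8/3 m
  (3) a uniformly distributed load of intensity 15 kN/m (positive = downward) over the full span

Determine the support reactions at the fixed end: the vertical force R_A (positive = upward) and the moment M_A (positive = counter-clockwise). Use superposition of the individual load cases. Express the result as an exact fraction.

R_A = 76 kN, M_A = 133 kN·m

Load 1 — point force P=16 kN at a=1 m (b=L-a=3):
  R_A = P = 16 kN
  M_A = Pa = 16·1 = 16 kN·m
Load 2 — applied couple M₀=3 kN·m at a=8/3 m (b=L-a=4/3):
  R_A = 0 kN
  M_A = -M₀ = -3 kN·m
Load 3 — uniform load w=15 kN/m over full span:
  R_A = wL = 15·4 = 60 kN
  M_A = wL²/2 = 15·4²/2 = 120 kN·m
Superposition: R_A = 76 kN, M_A = 133 kN·m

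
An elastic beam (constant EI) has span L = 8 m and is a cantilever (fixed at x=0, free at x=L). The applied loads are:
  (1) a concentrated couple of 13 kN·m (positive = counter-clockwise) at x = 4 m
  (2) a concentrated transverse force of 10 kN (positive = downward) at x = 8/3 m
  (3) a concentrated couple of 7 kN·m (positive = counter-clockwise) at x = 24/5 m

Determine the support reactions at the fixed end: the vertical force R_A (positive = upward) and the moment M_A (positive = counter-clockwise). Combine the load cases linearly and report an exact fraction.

Load 1 — applied couple M₀=13 kN·m at a=4 m (b=L-a=4):
  R_A = 0 kN
  M_A = -M₀ = -13 kN·m
Load 2 — point force P=10 kN at a=8/3 m (b=L-a=16/3):
  R_A = P = 10 kN
  M_A = Pa = 10·(8/3) = 80/3 kN·m
Load 3 — applied couple M₀=7 kN·m at a=24/5 m (b=L-a=16/5):
  R_A = 0 kN
  M_A = -M₀ = -7 kN·m
Superposition: R_A = 10 kN, M_A = 20/3 kN·m

R_A = 10 kN, M_A = 20/3 kN·m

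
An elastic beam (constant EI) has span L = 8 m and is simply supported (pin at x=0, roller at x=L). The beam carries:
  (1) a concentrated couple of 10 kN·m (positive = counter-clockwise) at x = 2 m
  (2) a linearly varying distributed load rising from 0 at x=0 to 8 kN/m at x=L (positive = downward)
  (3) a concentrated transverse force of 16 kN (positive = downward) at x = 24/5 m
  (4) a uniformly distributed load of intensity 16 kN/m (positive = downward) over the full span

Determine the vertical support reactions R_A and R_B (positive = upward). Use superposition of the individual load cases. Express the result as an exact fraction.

R_A = 4939/60 kN, R_B = 5621/60 kN

Load 1 — applied couple M₀=10 kN·m at a=2 m (b=L-a=6):
  R_A = M₀/L = 10/8 = 5/4 kN
  R_B = -M₀/L = -10/8 = -5/4 kN
Load 2 — triangular load w₀=8 kN/m (0→w₀ over full span):
  R_A = w₀L/6 = 8·8/6 = 32/3 kN
  R_B = w₀L/3 = 8·8/3 = 64/3 kN
Load 3 — point force P=16 kN at a=24/5 m (b=L-a=16/5):
  R_A = Pb/L = 16·(16/5)/8 = 32/5 kN
  R_B = Pa/L = 16·(24/5)/8 = 48/5 kN
Load 4 — uniform load w=16 kN/m over full span:
  R_A = wL/2 = 16·8/2 = 64 kN
  R_B = wL/2 = 16·8/2 = 64 kN
Superposition: R_A = 4939/60 kN, R_B = 5621/60 kN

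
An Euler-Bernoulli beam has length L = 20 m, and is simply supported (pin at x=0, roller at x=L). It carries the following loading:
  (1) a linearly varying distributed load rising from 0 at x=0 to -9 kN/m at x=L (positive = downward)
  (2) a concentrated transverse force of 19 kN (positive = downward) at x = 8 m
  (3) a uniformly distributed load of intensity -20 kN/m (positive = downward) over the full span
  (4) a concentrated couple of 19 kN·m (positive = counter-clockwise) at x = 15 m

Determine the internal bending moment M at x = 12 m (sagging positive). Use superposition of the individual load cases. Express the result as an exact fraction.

M(12) = -5591/5 kN·m

Load 1 — triangular load w₀=-9 kN/m (0→w₀ over full span):
  M_1 = w₀Lx/6 - w₀x³/(6L) = (-9)·20·12/6 - (-9)·12³/(6·20) = -1152/5 kN·m
Load 2 — point force P=19 kN at a=8 m (b=L-a=12):
  M_2 = Pa(L-x)/L  [x>a] = 19·8·(20-12)/20 = 304/5 kN·m
Load 3 — uniform load w=-20 kN/m over full span:
  M_3 = wx(L-x)/2 = (-20)·12·(20-12)/2 = -960 kN·m
Load 4 — applied couple M₀=19 kN·m at a=15 m (b=L-a=5):
  M_4 = M₀x/L  [x≤a] = 19·12/20 = 57/5 kN·m
Superposition: M = Σ M_i = -5591/5 kN·m ≈ -1118.200000 kN·m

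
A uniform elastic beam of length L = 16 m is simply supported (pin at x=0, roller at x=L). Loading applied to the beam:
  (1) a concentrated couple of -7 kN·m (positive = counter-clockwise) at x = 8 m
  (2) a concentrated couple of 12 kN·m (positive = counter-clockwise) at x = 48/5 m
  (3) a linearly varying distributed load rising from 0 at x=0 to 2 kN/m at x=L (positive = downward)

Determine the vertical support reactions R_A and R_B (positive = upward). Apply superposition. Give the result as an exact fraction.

R_A = 271/48 kN, R_B = 497/48 kN

Load 1 — applied couple M₀=-7 kN·m at a=8 m (b=L-a=8):
  R_A = M₀/L = (-7)/16 = -7/16 kN
  R_B = -M₀/L = -(-7)/16 = 7/16 kN
Load 2 — applied couple M₀=12 kN·m at a=48/5 m (b=L-a=32/5):
  R_A = M₀/L = 12/16 = 3/4 kN
  R_B = -M₀/L = -12/16 = -3/4 kN
Load 3 — triangular load w₀=2 kN/m (0→w₀ over full span):
  R_A = w₀L/6 = 2·16/6 = 16/3 kN
  R_B = w₀L/3 = 2·16/3 = 32/3 kN
Superposition: R_A = 271/48 kN, R_B = 497/48 kN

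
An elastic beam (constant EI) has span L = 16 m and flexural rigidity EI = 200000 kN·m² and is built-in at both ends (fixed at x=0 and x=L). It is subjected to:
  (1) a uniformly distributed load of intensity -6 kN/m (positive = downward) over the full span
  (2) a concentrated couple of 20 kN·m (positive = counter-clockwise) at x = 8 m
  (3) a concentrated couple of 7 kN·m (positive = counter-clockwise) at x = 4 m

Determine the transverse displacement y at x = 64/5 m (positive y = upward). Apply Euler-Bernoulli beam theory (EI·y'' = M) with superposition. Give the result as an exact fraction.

y(64/5) = 34633/15625000 m

Load 1 — uniform load w=-6 kN/m over full span:
  y_1 = -wx²(L-x)²/(24EI) = -(-6)·(64/5)²·(16-(64/5))²/(24·200000) = 4096/1953125 m
Load 2 — applied couple M₀=20 kN·m at a=8 m (b=L-a=8):
  y_2 = (R_Ax³/6 - M_Ax²/2 - M₀(x-a)²/2)/EI  [x>a] with R_A=15/8, M_A=5 = ((15/8)·(64/5)³/6 - 5·(64/5)²/2 - 20·((64/5)-8)²/2)/200000 = 6/78125 m
Load 3 — applied couple M₀=7 kN·m at a=4 m (b=L-a=12):
  y_3 = (R_Ax³/6 - M_Ax²/2 - M₀(x-a)²/2)/EI  [x>a] with R_A=63/128, M_A=-21/16 = ((63/128)·(64/5)³/6 - (-21/16)·(64/5)²/2 - 7·((64/5)-4)²/2)/200000 = 133/3125000 m
Superposition: y = Σ y_i = 34633/15625000 m ≈ 0.002217 m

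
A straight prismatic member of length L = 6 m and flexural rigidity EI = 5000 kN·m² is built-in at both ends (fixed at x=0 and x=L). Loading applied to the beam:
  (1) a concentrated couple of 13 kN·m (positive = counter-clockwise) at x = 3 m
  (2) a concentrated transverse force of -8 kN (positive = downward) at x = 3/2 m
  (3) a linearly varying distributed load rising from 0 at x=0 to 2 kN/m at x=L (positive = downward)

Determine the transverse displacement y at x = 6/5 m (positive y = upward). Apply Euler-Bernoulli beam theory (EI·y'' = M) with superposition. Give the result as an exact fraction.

y(6/5) = 4617/78125000 m

Load 1 — applied couple M₀=13 kN·m at a=3 m (b=L-a=3):
  y_1 = (R_Ax³/6 - M_Ax²/2)/EI  [x≤a] with R_A=13/4, M_A=13/4 = ((13/4)·(6/5)³/6 - (13/4)·(6/5)²/2)/5000 = -351/1250000 m
Load 2 — point force P=-8 kN at a=3/2 m (b=L-a=9/2):
  y_2 = -Pb²x²(3aL-(3a+b)x)/(6L³EI)  [x≤a] = -(-8)·(9/2)²·(6/5)²·(3·(3/2)·6-(3·(3/2)+(9/2))·(6/5))/(6·6³·5000) = 729/1250000 m
Load 3 — triangular load w₀=2 kN/m (0→w₀ over full span):
  y_3 = -w₀x²(L-x)²(x+2L)/(120LEI) = -2·(6/5)²·(6-(6/5))²·((6/5)+2·6)/(120·6·5000) = -2376/9765625 m
Superposition: y = Σ y_i = 4617/78125000 m ≈ 0.000059 m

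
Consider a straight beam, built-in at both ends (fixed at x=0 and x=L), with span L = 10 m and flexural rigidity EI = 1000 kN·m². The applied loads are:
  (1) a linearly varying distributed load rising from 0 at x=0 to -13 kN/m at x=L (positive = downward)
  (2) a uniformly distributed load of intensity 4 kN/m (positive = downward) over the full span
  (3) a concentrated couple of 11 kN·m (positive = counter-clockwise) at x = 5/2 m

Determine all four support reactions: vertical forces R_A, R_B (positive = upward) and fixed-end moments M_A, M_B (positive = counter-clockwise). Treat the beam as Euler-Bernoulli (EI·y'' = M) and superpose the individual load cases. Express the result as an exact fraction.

R_A = 139/80 kN, M_A = -193/16 kN·m, R_B = -2139/80 kN, M_B = 1685/48 kN·m

Load 1 — triangular load w₀=-13 kN/m (0→w₀ over full span):
  R_A = 3w₀L/20 = 3·(-13)·10/20 = -39/2 kN
  M_A = w₀L²/30 = (-13)·10²/30 = -130/3 kN·m
  R_B = 7w₀L/20 = 7·(-13)·10/20 = -91/2 kN
  M_B = -w₀L²/20 = -(-13)·10²/20 = 65 kN·m
Load 2 — uniform load w=4 kN/m over full span:
  R_A = wL/2 = 4·10/2 = 20 kN
  M_A = wL²/12 = 4·10²/12 = 100/3 kN·m
  R_B = wL/2 = 4·10/2 = 20 kN
  M_B = -wL²/12 = -4·10²/12 = -100/3 kN·m
Load 3 — applied couple M₀=11 kN·m at a=5/2 m (b=L-a=15/2):
  R_A = 6M₀ab/L³ = 6·11·(5/2)·(15/2)/10³ = 99/80 kN
  M_A = M₀b(2a-b)/L² = 11·(15/2)·(2·(5/2)-(15/2))/10² = -33/16 kN·m
  R_B = -6M₀ab/L³ = -6·11·(5/2)·(15/2)/10³ = -99/80 kN
  M_B = M₀a(2b-a)/L² = 11·(5/2)·(2·(15/2)-(5/2))/10² = 55/16 kN·m
Superposition: R_A = 139/80 kN, M_A = -193/16 kN·m, R_B = -2139/80 kN, M_B = 1685/48 kN·m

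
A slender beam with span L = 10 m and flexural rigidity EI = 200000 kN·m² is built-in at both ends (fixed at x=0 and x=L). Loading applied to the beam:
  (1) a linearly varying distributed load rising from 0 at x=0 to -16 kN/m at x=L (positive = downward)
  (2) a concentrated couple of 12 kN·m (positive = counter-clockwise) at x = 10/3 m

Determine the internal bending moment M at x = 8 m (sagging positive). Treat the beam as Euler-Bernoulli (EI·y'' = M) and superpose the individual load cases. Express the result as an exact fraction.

Load 1 — triangular load w₀=-16 kN/m (0→w₀ over full span):
  M_1 = 3w₀Lx/20 - w₀L²/30 - w₀x³/(6L) = 3·(-16)·10·8/20 - (-16)·10²/30 - (-16)·8³/(6·10) = -32/15 kN·m
Load 2 — applied couple M₀=12 kN·m at a=10/3 m (b=L-a=20/3):
  M_2 = R_Ax - M_A - M₀  [x>a] with R_A=8/5, M_A=0 = (8/5)·8 - 0 - 12 = 4/5 kN·m
Superposition: M = Σ M_i = -4/3 kN·m ≈ -1.333333 kN·m

M(8) = -4/3 kN·m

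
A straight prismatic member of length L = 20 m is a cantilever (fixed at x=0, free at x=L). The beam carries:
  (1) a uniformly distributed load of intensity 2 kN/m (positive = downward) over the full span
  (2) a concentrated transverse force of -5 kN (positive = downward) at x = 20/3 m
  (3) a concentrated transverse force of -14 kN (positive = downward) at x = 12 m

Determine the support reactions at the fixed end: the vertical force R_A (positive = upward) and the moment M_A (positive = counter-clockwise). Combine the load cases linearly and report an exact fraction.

Load 1 — uniform load w=2 kN/m over full span:
  R_A = wL = 2·20 = 40 kN
  M_A = wL²/2 = 2·20²/2 = 400 kN·m
Load 2 — point force P=-5 kN at a=20/3 m (b=L-a=40/3):
  R_A = P = (-5) = -5 kN
  M_A = Pa = (-5)·(20/3) = -100/3 kN·m
Load 3 — point force P=-14 kN at a=12 m (b=L-a=8):
  R_A = P = (-14) = -14 kN
  M_A = Pa = (-14)·12 = -168 kN·m
Superposition: R_A = 21 kN, M_A = 596/3 kN·m

R_A = 21 kN, M_A = 596/3 kN·m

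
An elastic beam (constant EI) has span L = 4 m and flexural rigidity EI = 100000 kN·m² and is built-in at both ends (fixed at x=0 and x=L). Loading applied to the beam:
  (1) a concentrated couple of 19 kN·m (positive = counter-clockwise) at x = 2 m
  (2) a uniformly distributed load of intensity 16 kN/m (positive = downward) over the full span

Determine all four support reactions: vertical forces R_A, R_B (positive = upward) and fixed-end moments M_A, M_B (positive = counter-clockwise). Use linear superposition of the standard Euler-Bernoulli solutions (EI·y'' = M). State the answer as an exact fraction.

R_A = 313/8 kN, M_A = 313/12 kN·m, R_B = 199/8 kN, M_B = -199/12 kN·m

Load 1 — applied couple M₀=19 kN·m at a=2 m (b=L-a=2):
  R_A = 6M₀ab/L³ = 6·19·2·2/4³ = 57/8 kN
  M_A = M₀b(2a-b)/L² = 19·2·(2·2-2)/4² = 19/4 kN·m
  R_B = -6M₀ab/L³ = -6·19·2·2/4³ = -57/8 kN
  M_B = M₀a(2b-a)/L² = 19·2·(2·2-2)/4² = 19/4 kN·m
Load 2 — uniform load w=16 kN/m over full span:
  R_A = wL/2 = 16·4/2 = 32 kN
  M_A = wL²/12 = 16·4²/12 = 64/3 kN·m
  R_B = wL/2 = 16·4/2 = 32 kN
  M_B = -wL²/12 = -16·4²/12 = -64/3 kN·m
Superposition: R_A = 313/8 kN, M_A = 313/12 kN·m, R_B = 199/8 kN, M_B = -199/12 kN·m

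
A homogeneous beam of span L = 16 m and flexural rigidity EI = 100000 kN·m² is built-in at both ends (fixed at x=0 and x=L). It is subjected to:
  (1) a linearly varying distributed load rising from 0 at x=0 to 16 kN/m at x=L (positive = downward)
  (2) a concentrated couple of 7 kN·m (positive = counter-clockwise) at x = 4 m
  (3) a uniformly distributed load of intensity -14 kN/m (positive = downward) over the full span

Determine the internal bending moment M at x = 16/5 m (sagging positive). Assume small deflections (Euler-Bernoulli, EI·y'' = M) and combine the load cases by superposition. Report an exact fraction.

M(16/5) = -8561/2000 kN·m

Load 1 — triangular load w₀=16 kN/m (0→w₀ over full span):
  M_1 = 3w₀Lx/20 - w₀L²/30 - w₀x³/(6L) = 3·16·16·(16/5)/20 - 16·16²/30 - 16·(16/5)³/(6·16) = -7168/375 kN·m
Load 2 — applied couple M₀=7 kN·m at a=4 m (b=L-a=12):
  M_2 = R_Ax - M_A  [x≤a] with R_A=63/128, M_A=-21/16 = (63/128)·(16/5) - (-21/16) = 231/80 kN·m
Load 3 — uniform load w=-14 kN/m over full span:
  M_3 = wLx/2 - wL²/12 - wx²/2 = (-14)·16·(16/5)/2 - (-14)·16²/12 - (-14)·(16/5)²/2 = 896/75 kN·m
Superposition: M = Σ M_i = -8561/2000 kN·m ≈ -4.280500 kN·m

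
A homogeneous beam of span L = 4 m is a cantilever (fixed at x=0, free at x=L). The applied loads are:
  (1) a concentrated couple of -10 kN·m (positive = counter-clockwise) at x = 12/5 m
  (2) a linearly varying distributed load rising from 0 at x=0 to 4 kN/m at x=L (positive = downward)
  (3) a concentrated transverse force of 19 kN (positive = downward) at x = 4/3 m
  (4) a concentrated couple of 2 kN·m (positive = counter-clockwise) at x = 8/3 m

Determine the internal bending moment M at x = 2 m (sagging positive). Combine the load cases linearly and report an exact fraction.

M(2) = -44/3 kN·m

Load 1 — applied couple M₀=-10 kN·m at a=12/5 m (b=L-a=8/5):
  M_1 = M₀  [x≤a] = (-10) = -10 kN·m
Load 2 — triangular load w₀=4 kN/m (0→w₀ over full span):
  M_2 = w₀Lx/2 - w₀L²/3 - w₀x³/(6L) = 4·4·2/2 - 4·4²/3 - 4·2³/(6·4) = -20/3 kN·m
Load 3 — point force P=19 kN at a=4/3 m (b=L-a=8/3):
  M_3 = 0  [x>a] = 0 kN·m
Load 4 — applied couple M₀=2 kN·m at a=8/3 m (b=L-a=4/3):
  M_4 = M₀  [x≤a] = 2 = 2 kN·m
Superposition: M = Σ M_i = -44/3 kN·m ≈ -14.666667 kN·m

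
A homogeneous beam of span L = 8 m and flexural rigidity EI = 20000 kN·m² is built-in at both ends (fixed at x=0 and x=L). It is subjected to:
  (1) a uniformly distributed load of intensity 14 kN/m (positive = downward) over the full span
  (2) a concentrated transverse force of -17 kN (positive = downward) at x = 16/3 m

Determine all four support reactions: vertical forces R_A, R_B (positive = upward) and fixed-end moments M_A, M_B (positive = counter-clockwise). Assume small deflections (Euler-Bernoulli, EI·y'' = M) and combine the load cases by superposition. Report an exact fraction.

Load 1 — uniform load w=14 kN/m over full span:
  R_A = wL/2 = 14·8/2 = 56 kN
  M_A = wL²/12 = 14·8²/12 = 224/3 kN·m
  R_B = wL/2 = 14·8/2 = 56 kN
  M_B = -wL²/12 = -14·8²/12 = -224/3 kN·m
Load 2 — point force P=-17 kN at a=16/3 m (b=L-a=8/3):
  R_A = Pb²(3a+b)/L³ = (-17)·(8/3)²·(3·(16/3)+(8/3))/8³ = -119/27 kN
  M_A = Pab²/L² = (-17)·(16/3)·(8/3)²/8² = -272/27 kN·m
  R_B = Pa²(a+3b)/L³ = (-17)·(16/3)²·((16/3)+3·(8/3))/8³ = -340/27 kN
  M_B = -Pa²b/L² = -(-17)·(16/3)²·(8/3)/8² = 544/27 kN·m
Superposition: R_A = 1393/27 kN, M_A = 1744/27 kN·m, R_B = 1172/27 kN, M_B = -1472/27 kN·m

R_A = 1393/27 kN, M_A = 1744/27 kN·m, R_B = 1172/27 kN, M_B = -1472/27 kN·m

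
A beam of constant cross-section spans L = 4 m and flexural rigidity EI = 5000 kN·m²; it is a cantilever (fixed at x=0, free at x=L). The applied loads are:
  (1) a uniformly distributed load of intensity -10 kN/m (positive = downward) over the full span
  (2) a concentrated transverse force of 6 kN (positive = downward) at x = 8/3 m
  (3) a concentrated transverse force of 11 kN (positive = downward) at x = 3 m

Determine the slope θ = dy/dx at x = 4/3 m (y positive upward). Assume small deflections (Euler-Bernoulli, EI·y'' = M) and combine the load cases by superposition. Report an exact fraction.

Load 1 — uniform load w=-10 kN/m over full span:
  θ_1 = -wx(x²-3Lx+3L²)/(6EI) = -(-10)·(4/3)·((4/3)²-3·4·(4/3)+3·4²)/(6·5000) = 152/10125 rad
Load 2 — point force P=6 kN at a=8/3 m (b=L-a=4/3):
  θ_2 = -Px(2a-x)/(2EI)  [x≤a] = -6·(4/3)·(2·(8/3)-(4/3))/(2·5000) = -2/625 rad
Load 3 — point force P=11 kN at a=3 m (b=L-a=1):
  θ_3 = -Px(2a-x)/(2EI)  [x≤a] = -11·(4/3)·(2·3-(4/3))/(2·5000) = -77/11250 rad
Superposition: θ = Σ θ_i = 503/101250 rad ≈ 0.004968 rad

θ(4/3) = 503/101250 rad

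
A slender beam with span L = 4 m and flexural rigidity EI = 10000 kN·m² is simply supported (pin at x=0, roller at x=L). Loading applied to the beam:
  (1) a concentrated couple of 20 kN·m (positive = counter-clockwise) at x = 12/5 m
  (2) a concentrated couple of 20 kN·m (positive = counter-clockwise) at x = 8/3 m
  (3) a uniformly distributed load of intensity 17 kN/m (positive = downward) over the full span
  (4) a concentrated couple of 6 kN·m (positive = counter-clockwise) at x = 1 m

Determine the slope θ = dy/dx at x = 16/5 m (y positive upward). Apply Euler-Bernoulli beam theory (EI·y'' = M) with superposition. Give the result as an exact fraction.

θ(16/5) = 188303/45000000 rad

Load 1 — applied couple M₀=20 kN·m at a=12/5 m (b=L-a=8/5):
  θ_1 = (M₀x²/(2L)-M₀(x-a)+C₁)/EI  [x>a] with C₁=M₀(3b²-L²)/(6L)=-104/15 = (20·(16/5)²/(2·4)-20·((16/5)-(12/5))+(-104/15))/10000 = 1/3750 rad
Load 2 — applied couple M₀=20 kN·m at a=8/3 m (b=L-a=4/3):
  θ_2 = (M₀x²/(2L)-M₀(x-a)+C₁)/EI  [x>a] with C₁=M₀(3b²-L²)/(6L)=-80/9 = (20·(16/5)²/(2·4)-20·((16/5)-(8/3))+(-80/9))/10000 = 17/28125 rad
Load 3 — uniform load w=17 kN/m over full span:
  θ_3 = -w(L³-6Lx²+4x³)/(24EI) = -17·(4³-6·4·(16/5)²+4·(16/5)³)/(24·10000) = 561/156250 rad
Load 4 — applied couple M₀=6 kN·m at a=1 m (b=L-a=3):
  θ_4 = (M₀x²/(2L)-M₀(x-a)+C₁)/EI  [x>a] with C₁=M₀(3b²-L²)/(6L)=11/4 = (6·(16/5)²/(2·4)-6·((16/5)-1)+(11/4))/10000 = -277/1000000 rad
Superposition: θ = Σ θ_i = 188303/45000000 rad ≈ 0.004185 rad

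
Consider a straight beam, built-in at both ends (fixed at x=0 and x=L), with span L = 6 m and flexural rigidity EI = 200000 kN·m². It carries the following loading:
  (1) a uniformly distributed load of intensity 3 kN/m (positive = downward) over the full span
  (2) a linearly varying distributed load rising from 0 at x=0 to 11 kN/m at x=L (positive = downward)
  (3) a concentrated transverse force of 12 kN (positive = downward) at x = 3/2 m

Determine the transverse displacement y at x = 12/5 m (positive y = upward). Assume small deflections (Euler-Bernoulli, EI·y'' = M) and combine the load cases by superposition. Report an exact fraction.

Load 1 — uniform load w=3 kN/m over full span:
  y_1 = -wx²(L-x)²/(24EI) = -3·(12/5)²·(6-(12/5))²/(24·200000) = -729/15625000 m
Load 2 — triangular load w₀=11 kN/m (0→w₀ over full span):
  y_2 = -w₀x²(L-x)²(x+2L)/(120LEI) = -11·(12/5)²·(6-(12/5))²·((12/5)+2·6)/(120·6·200000) = -8019/97656250 m
Load 3 — point force P=12 kN at a=3/2 m (b=L-a=9/2):
  y_3 = -Pa²(L-x)²(3bL-(3b+a)(L-x))/(6L³EI)  [x>a] = -12·(3/2)²·(6-(12/5))²·(3·(9/2)·6-(3·(9/2)+(3/2))·(6-(12/5)))/(6·6³·200000) = -729/20000000 m
Superposition: y = Σ y_i = -2065257/12500000000 m ≈ -0.000165 m

y(12/5) = -2065257/12500000000 m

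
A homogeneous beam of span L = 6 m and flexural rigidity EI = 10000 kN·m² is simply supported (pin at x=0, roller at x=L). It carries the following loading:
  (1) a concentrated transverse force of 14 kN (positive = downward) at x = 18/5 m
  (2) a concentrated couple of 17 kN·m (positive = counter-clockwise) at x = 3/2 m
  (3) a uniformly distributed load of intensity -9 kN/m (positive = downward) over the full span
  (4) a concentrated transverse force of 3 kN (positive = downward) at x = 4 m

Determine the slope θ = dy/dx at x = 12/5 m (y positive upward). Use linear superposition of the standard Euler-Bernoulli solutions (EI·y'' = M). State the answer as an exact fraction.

θ(12/5) = 16769/12000000 rad

Load 1 — point force P=14 kN at a=18/5 m (b=L-a=12/5):
  θ_1 = -Pb(L²-b²-3x²)/(6LEI)  [x≤a] = -14·(12/5)·(6²-(12/5)²-3·(12/5)²)/(6·6·10000) = -189/156250 rad
Load 2 — applied couple M₀=17 kN·m at a=3/2 m (b=L-a=9/2):
  θ_2 = (M₀x²/(2L)-M₀(x-a)+C₁)/EI  [x>a] with C₁=M₀(3b²-L²)/(6L)=187/16 = (17·(12/5)²/(2·6)-17·((12/5)-(3/2))+(187/16))/10000 = 1819/4000000 rad
Load 3 — uniform load w=-9 kN/m over full span:
  θ_3 = -w(L³-6Lx²+4x³)/(24EI) = -(-9)·(6³-6·6·(12/5)²+4·(12/5)³)/(24·10000) = 2997/1250000 rad
Load 4 — point force P=3 kN at a=4 m (b=L-a=2):
  θ_4 = -Pb(L²-b²-3x²)/(6LEI)  [x≤a] = -3·2·(6²-2²-3·(12/5)²)/(6·6·10000) = -23/93750 rad
Superposition: θ = Σ θ_i = 16769/12000000 rad ≈ 0.001397 rad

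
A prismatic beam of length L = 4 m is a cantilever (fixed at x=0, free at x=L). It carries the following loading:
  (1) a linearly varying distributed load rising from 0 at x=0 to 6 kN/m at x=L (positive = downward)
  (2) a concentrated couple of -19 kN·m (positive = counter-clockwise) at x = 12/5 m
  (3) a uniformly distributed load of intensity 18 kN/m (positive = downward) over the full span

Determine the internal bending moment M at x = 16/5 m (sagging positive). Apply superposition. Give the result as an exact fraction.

Load 1 — triangular load w₀=6 kN/m (0→w₀ over full span):
  M_1 = w₀Lx/2 - w₀L²/3 - w₀x³/(6L) = 6·4·(16/5)/2 - 6·4²/3 - 6·(16/5)³/(6·4) = -224/125 kN·m
Load 2 — applied couple M₀=-19 kN·m at a=12/5 m (b=L-a=8/5):
  M_2 = 0  [x>a] = 0 kN·m
Load 3 — uniform load w=18 kN/m over full span:
  M_3 = -w(L-x)²/2 = -18·(4-(16/5))²/2 = -144/25 kN·m
Superposition: M = Σ M_i = -944/125 kN·m ≈ -7.552000 kN·m

M(16/5) = -944/125 kN·m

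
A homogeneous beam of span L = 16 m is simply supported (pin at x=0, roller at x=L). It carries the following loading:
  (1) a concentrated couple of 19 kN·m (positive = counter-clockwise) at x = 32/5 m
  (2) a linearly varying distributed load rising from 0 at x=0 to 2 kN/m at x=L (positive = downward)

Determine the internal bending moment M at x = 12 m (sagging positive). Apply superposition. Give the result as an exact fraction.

M(12) = 93/4 kN·m

Load 1 — applied couple M₀=19 kN·m at a=32/5 m (b=L-a=48/5):
  M_1 = M₀x/L - M₀  [x>a] = 19·12/16 - 19 = -19/4 kN·m
Load 2 — triangular load w₀=2 kN/m (0→w₀ over full span):
  M_2 = w₀Lx/6 - w₀x³/(6L) = 2·16·12/6 - 2·12³/(6·16) = 28 kN·m
Superposition: M = Σ M_i = 93/4 kN·m ≈ 23.250000 kN·m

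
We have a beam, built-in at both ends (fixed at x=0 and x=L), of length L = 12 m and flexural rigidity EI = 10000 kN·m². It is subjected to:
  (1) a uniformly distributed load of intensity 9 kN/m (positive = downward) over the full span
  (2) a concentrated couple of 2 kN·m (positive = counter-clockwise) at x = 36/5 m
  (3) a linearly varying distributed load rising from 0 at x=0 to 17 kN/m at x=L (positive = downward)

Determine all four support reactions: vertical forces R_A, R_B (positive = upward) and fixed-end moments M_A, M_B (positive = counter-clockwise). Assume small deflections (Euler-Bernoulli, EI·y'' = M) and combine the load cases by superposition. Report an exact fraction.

R_A = 2121/25 kN, M_A = 4756/25 kN·m, R_B = 3129/25 kN, M_B = -5754/25 kN·m

Load 1 — uniform load w=9 kN/m over full span:
  R_A = wL/2 = 9·12/2 = 54 kN
  M_A = wL²/12 = 9·12²/12 = 108 kN·m
  R_B = wL/2 = 9·12/2 = 54 kN
  M_B = -wL²/12 = -9·12²/12 = -108 kN·m
Load 2 — applied couple M₀=2 kN·m at a=36/5 m (b=L-a=24/5):
  R_A = 6M₀ab/L³ = 6·2·(36/5)·(24/5)/12³ = 6/25 kN
  M_A = M₀b(2a-b)/L² = 2·(24/5)·(2·(36/5)-(24/5))/12² = 16/25 kN·m
  R_B = -6M₀ab/L³ = -6·2·(36/5)·(24/5)/12³ = -6/25 kN
  M_B = M₀a(2b-a)/L² = 2·(36/5)·(2·(24/5)-(36/5))/12² = 6/25 kN·m
Load 3 — triangular load w₀=17 kN/m (0→w₀ over full span):
  R_A = 3w₀L/20 = 3·17·12/20 = 153/5 kN
  M_A = w₀L²/30 = 17·12²/30 = 408/5 kN·m
  R_B = 7w₀L/20 = 7·17·12/20 = 357/5 kN
  M_B = -w₀L²/20 = -17·12²/20 = -612/5 kN·m
Superposition: R_A = 2121/25 kN, M_A = 4756/25 kN·m, R_B = 3129/25 kN, M_B = -5754/25 kN·m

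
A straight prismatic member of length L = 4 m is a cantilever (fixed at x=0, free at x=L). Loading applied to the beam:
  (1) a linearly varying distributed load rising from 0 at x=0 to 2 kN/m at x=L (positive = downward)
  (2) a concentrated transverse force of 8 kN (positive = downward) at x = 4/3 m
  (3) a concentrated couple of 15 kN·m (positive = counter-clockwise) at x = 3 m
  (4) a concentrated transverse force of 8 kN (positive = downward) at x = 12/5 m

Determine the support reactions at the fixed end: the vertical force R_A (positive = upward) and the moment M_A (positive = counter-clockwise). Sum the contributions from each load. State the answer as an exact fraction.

Load 1 — triangular load w₀=2 kN/m (0→w₀ over full span):
  R_A = w₀L/2 = 2·4/2 = 4 kN
  M_A = w₀L²/3 = 2·4²/3 = 32/3 kN·m
Load 2 — point force P=8 kN at a=4/3 m (b=L-a=8/3):
  R_A = P = 8 kN
  M_A = Pa = 8·(4/3) = 32/3 kN·m
Load 3 — applied couple M₀=15 kN·m at a=3 m (b=L-a=1):
  R_A = 0 kN
  M_A = -M₀ = -15 kN·m
Load 4 — point force P=8 kN at a=12/5 m (b=L-a=8/5):
  R_A = P = 8 kN
  M_A = Pa = 8·(12/5) = 96/5 kN·m
Superposition: R_A = 20 kN, M_A = 383/15 kN·m

R_A = 20 kN, M_A = 383/15 kN·m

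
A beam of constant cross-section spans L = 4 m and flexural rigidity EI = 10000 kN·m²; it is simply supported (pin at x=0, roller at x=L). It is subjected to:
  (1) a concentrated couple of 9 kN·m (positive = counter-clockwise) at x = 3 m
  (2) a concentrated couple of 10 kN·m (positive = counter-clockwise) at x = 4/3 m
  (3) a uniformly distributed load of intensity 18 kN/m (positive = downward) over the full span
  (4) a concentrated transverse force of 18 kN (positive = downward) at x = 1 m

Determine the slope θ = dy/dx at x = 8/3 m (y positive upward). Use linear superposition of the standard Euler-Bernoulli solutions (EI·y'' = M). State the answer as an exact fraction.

θ(8/3) = 2251/720000 rad

Load 1 — applied couple M₀=9 kN·m at a=3 m (b=L-a=1):
  θ_1 = (M₀x²/(2L)+C₁)/EI  [x≤a] with C₁=M₀(3b²-L²)/(6L)=-39/8 = (9·(8/3)²/(2·4)+(-39/8))/10000 = 1/3200 rad
Load 2 — applied couple M₀=10 kN·m at a=4/3 m (b=L-a=8/3):
  θ_2 = (M₀x²/(2L)-M₀(x-a)+C₁)/EI  [x>a] with C₁=M₀(3b²-L²)/(6L)=20/9 = (10·(8/3)²/(2·4)-10·((8/3)-(4/3))+(20/9))/10000 = -1/4500 rad
Load 3 — uniform load w=18 kN/m over full span:
  θ_3 = -w(L³-6Lx²+4x³)/(24EI) = -18·(4³-6·4·(8/3)²+4·(8/3)³)/(24·10000) = 13/5625 rad
Load 4 — point force P=18 kN at a=1 m (b=L-a=3):
  θ_4 = -Pa(2L²-6Lx+3x²+a²)/(6LEI)  [x>a] = -18·1·(2·4²-6·4·(8/3)+3·(8/3)²+1²)/(6·4·10000) = 29/40000 rad
Superposition: θ = Σ θ_i = 2251/720000 rad ≈ 0.003126 rad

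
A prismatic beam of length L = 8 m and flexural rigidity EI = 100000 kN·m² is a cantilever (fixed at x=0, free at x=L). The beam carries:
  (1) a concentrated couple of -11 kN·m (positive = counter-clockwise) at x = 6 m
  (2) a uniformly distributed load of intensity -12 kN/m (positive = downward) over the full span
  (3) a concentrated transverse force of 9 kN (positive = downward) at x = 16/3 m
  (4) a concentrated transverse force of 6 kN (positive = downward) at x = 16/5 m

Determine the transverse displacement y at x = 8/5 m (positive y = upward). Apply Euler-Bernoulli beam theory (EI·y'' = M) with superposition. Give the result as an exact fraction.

y(8/5) = 6629/1953125 m

Load 1 — applied couple M₀=-11 kN·m at a=6 m (b=L-a=2):
  y_1 = M₀x²/(2EI)  [x≤a] = (-11)·(8/5)²/(2·100000) = -11/78125 m
Load 2 — uniform load w=-12 kN/m over full span:
  y_2 = -wx²(x²-4Lx+6L²)/(24EI) = -(-12)·(8/5)²·((8/5)²-4·8·(8/5)+6·8²)/(24·100000) = 8384/1953125 m
Load 3 — point force P=9 kN at a=16/3 m (b=L-a=8/3):
  y_3 = -Px²(3a-x)/(6EI)  [x≤a] = -9·(8/5)²·(3·(16/3)-(8/5))/(6·100000) = -216/390625 m
Load 4 — point force P=6 kN at a=16/5 m (b=L-a=24/5):
  y_4 = -Px²(3a-x)/(6EI)  [x≤a] = -6·(8/5)²·(3·(16/5)-(8/5))/(6·100000) = -16/78125 m
Superposition: y = Σ y_i = 6629/1953125 m ≈ 0.003394 m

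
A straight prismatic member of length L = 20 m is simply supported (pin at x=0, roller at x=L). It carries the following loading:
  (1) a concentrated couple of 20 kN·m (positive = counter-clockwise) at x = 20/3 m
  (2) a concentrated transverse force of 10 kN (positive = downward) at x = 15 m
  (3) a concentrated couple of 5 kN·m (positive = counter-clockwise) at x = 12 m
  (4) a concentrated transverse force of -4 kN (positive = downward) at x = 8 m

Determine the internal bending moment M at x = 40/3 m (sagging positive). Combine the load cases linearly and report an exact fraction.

Load 1 — applied couple M₀=20 kN·m at a=20/3 m (b=L-a=40/3):
  M_1 = M₀x/L - M₀  [x>a] = 20·(40/3)/20 - 20 = -20/3 kN·m
Load 2 — point force P=10 kN at a=15 m (b=L-a=5):
  M_2 = Pbx/L  [x≤a] = 10·5·(40/3)/20 = 100/3 kN·m
Load 3 — applied couple M₀=5 kN·m at a=12 m (b=L-a=8):
  M_3 = M₀x/L - M₀  [x>a] = 5·(40/3)/20 - 5 = -5/3 kN·m
Load 4 — point force P=-4 kN at a=8 m (b=L-a=12):
  M_4 = Pa(L-x)/L  [x>a] = (-4)·8·(20-(40/3))/20 = -32/3 kN·m
Superposition: M = Σ M_i = 43/3 kN·m ≈ 14.333333 kN·m

M(40/3) = 43/3 kN·m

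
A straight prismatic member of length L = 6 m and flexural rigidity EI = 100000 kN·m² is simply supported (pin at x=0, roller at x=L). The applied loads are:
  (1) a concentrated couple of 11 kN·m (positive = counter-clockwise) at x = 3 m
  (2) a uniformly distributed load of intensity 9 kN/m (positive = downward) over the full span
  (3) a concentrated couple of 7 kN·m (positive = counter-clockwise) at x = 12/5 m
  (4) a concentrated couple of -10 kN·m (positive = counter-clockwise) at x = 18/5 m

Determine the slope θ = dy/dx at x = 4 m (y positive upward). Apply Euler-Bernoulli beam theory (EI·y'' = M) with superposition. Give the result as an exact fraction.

Load 1 — applied couple M₀=11 kN·m at a=3 m (b=L-a=3):
  θ_1 = (M₀x²/(2L)-M₀(x-a)+C₁)/EI  [x>a] with C₁=M₀(3b²-L²)/(6L)=-11/4 = (11·4²/(2·6)-11·(4-3)+(-11/4))/100000 = 11/1200000 rad
Load 2 — uniform load w=9 kN/m over full span:
  θ_2 = -w(L³-6Lx²+4x³)/(24EI) = -9·(6³-6·6·4²+4·4³)/(24·100000) = 39/100000 rad
Load 3 — applied couple M₀=7 kN·m at a=12/5 m (b=L-a=18/5):
  θ_3 = (M₀x²/(2L)-M₀(x-a)+C₁)/EI  [x>a] with C₁=M₀(3b²-L²)/(6L)=14/25 = (7·4²/(2·6)-7·(4-(12/5))+(14/25))/100000 = -49/3750000 rad
Load 4 — applied couple M₀=-10 kN·m at a=18/5 m (b=L-a=12/5):
  θ_4 = (M₀x²/(2L)-M₀(x-a)+C₁)/EI  [x>a] with C₁=M₀(3b²-L²)/(6L)=26/5 = ((-10)·4²/(2·6)-(-10)·(4-(18/5))+(26/5))/100000 = -31/750000 rad
Superposition: θ = Σ θ_i = 10343/30000000 rad ≈ 0.000345 rad

θ(4) = 10343/30000000 rad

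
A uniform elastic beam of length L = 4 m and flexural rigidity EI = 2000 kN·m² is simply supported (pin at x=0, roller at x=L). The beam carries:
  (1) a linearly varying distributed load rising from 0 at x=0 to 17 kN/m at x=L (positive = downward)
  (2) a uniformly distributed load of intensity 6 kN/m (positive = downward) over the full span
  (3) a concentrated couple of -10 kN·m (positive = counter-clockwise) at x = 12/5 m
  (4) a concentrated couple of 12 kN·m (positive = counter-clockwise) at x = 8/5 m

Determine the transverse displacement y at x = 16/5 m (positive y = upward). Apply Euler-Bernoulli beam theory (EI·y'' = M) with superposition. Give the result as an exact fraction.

Load 1 — triangular load w₀=17 kN/m (0→w₀ over full span):
  y_1 = -w₀x(7L⁴-10L²x²+3x⁴)/(360LEI) = -17·(16/5)·(7·4⁴-10·4²·(16/5)²+3·(16/5)⁴)/(360·4·2000) = -17272/1953125 m
Load 2 — uniform load w=6 kN/m over full span:
  y_2 = -wx(L³-2Lx²+x³)/(24EI) = -6·(16/5)·(4³-2·4·(16/5)²+(16/5)³)/(24·2000) = -464/78125 m
Load 3 — applied couple M₀=-10 kN·m at a=12/5 m (b=L-a=8/5):
  y_3 = (M₀x³/(6L)-M₀(x-a)²/2+C₁x)/EI  [x>a] with C₁=M₀(3b²-L²)/(6L)=52/15 = ((-10)·(16/5)³/(6·4)-(-10)·((16/5)-(12/5))²/2+(52/15)·(16/5))/2000 = 1/3125 m
Load 4 — applied couple M₀=12 kN·m at a=8/5 m (b=L-a=12/5):
  y_4 = (M₀x³/(6L)-M₀(x-a)²/2+C₁x)/EI  [x>a] with C₁=M₀(3b²-L²)/(6L)=16/25 = (12·(16/5)³/(6·4)-12·((16/5)-(8/5))²/2+(16/25)·(16/5))/2000 = 24/15625 m
Superposition: y = Σ y_i = -25247/1953125 m ≈ -0.012926 m

y(16/5) = -25247/1953125 m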